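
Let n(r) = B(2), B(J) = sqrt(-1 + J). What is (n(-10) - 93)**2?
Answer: 8464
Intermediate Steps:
n(r) = 1 (n(r) = sqrt(-1 + 2) = sqrt(1) = 1)
(n(-10) - 93)**2 = (1 - 93)**2 = (-92)**2 = 8464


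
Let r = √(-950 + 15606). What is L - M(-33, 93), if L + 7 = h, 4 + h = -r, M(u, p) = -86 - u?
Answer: 42 - 8*√229 ≈ -79.062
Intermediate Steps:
r = 8*√229 (r = √14656 = 8*√229 ≈ 121.06)
h = -4 - 8*√229 ≈ -125.06
L = -11 - 8*√229 (L = -7 + (-4 - 8*√229) = -11 - 8*√229 ≈ -132.06)
L - M(-33, 93) = (-11 - 8*√229) - (-86 - 1*(-33)) = (-11 - 8*√229) - (-86 + 33) = (-11 - 8*√229) - 1*(-53) = (-11 - 8*√229) + 53 = 42 - 8*√229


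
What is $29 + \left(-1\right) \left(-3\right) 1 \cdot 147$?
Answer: $470$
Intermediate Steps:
$29 + \left(-1\right) \left(-3\right) 1 \cdot 147 = 29 + 3 \cdot 1 \cdot 147 = 29 + 3 \cdot 147 = 29 + 441 = 470$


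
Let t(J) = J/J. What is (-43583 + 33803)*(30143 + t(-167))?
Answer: -294808320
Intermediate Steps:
t(J) = 1
(-43583 + 33803)*(30143 + t(-167)) = (-43583 + 33803)*(30143 + 1) = -9780*30144 = -294808320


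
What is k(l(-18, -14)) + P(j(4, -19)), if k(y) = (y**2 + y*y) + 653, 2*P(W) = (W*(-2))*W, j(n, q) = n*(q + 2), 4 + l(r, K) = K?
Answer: -3323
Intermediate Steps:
l(r, K) = -4 + K
j(n, q) = n*(2 + q)
P(W) = -W**2 (P(W) = ((W*(-2))*W)/2 = ((-2*W)*W)/2 = (-2*W**2)/2 = -W**2)
k(y) = 653 + 2*y**2 (k(y) = (y**2 + y**2) + 653 = 2*y**2 + 653 = 653 + 2*y**2)
k(l(-18, -14)) + P(j(4, -19)) = (653 + 2*(-4 - 14)**2) - (4*(2 - 19))**2 = (653 + 2*(-18)**2) - (4*(-17))**2 = (653 + 2*324) - 1*(-68)**2 = (653 + 648) - 1*4624 = 1301 - 4624 = -3323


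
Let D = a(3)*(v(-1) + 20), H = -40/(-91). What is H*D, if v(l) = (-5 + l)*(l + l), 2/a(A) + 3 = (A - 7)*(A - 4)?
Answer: 2560/91 ≈ 28.132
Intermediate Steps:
a(A) = 2/(-3 + (-7 + A)*(-4 + A)) (a(A) = 2/(-3 + (A - 7)*(A - 4)) = 2/(-3 + (-7 + A)*(-4 + A)))
H = 40/91 (H = -40*(-1/91) = 40/91 ≈ 0.43956)
v(l) = 2*l*(-5 + l) (v(l) = (-5 + l)*(2*l) = 2*l*(-5 + l))
D = 64 (D = (2/(25 + 3**2 - 11*3))*(2*(-1)*(-5 - 1) + 20) = (2/(25 + 9 - 33))*(2*(-1)*(-6) + 20) = (2/1)*(12 + 20) = (2*1)*32 = 2*32 = 64)
H*D = (40/91)*64 = 2560/91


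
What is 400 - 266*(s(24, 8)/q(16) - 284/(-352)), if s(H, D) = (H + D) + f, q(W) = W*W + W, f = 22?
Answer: 24792/187 ≈ 132.58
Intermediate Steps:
q(W) = W + W² (q(W) = W² + W = W + W²)
s(H, D) = 22 + D + H (s(H, D) = (H + D) + 22 = (D + H) + 22 = 22 + D + H)
400 - 266*(s(24, 8)/q(16) - 284/(-352)) = 400 - 266*((22 + 8 + 24)/((16*(1 + 16))) - 284/(-352)) = 400 - 266*(54/((16*17)) - 284*(-1/352)) = 400 - 266*(54/272 + 71/88) = 400 - 266*(54*(1/272) + 71/88) = 400 - 266*(27/136 + 71/88) = 400 - 266*188/187 = 400 - 50008/187 = 24792/187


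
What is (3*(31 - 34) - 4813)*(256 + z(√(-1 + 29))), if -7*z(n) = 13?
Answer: -8578338/7 ≈ -1.2255e+6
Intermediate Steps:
z(n) = -13/7 (z(n) = -⅐*13 = -13/7)
(3*(31 - 34) - 4813)*(256 + z(√(-1 + 29))) = (3*(31 - 34) - 4813)*(256 - 13/7) = (3*(-3) - 4813)*(1779/7) = (-9 - 4813)*(1779/7) = -4822*1779/7 = -8578338/7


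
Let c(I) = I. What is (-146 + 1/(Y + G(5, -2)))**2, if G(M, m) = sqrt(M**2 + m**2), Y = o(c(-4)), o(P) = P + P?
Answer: 26193953/1225 + 10236*sqrt(29)/1225 ≈ 21428.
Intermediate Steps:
o(P) = 2*P
Y = -8 (Y = 2*(-4) = -8)
(-146 + 1/(Y + G(5, -2)))**2 = (-146 + 1/(-8 + sqrt(5**2 + (-2)**2)))**2 = (-146 + 1/(-8 + sqrt(25 + 4)))**2 = (-146 + 1/(-8 + sqrt(29)))**2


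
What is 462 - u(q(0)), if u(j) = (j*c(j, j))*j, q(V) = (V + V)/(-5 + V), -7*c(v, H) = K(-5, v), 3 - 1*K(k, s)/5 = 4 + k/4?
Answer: 462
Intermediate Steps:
K(k, s) = -5 - 5*k/4 (K(k, s) = 15 - 5*(4 + k/4) = 15 + (-20 - 5*k/4) = -5 - 5*k/4)
c(v, H) = -5/28 (c(v, H) = -(-5 - 5/4*(-5))/7 = -(-5 + 25/4)/7 = -⅐*5/4 = -5/28)
q(V) = 2*V/(-5 + V) (q(V) = (2*V)/(-5 + V) = 2*V/(-5 + V))
u(j) = -5*j²/28 (u(j) = (j*(-5/28))*j = (-5*j/28)*j = -5*j²/28)
462 - u(q(0)) = 462 - (-5)*(2*0/(-5 + 0))²/28 = 462 - (-5)*(2*0/(-5))²/28 = 462 - (-5)*(2*0*(-⅕))²/28 = 462 - (-5)*0²/28 = 462 - (-5)*0/28 = 462 - 1*0 = 462 + 0 = 462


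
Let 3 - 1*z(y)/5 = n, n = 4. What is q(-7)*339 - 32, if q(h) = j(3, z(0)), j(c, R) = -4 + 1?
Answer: -1049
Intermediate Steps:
z(y) = -5 (z(y) = 15 - 5*4 = 15 - 20 = -5)
j(c, R) = -3
q(h) = -3
q(-7)*339 - 32 = -3*339 - 32 = -1017 - 32 = -1049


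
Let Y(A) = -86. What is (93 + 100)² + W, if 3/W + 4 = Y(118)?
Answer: 1117469/30 ≈ 37249.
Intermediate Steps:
W = -1/30 (W = 3/(-4 - 86) = 3/(-90) = 3*(-1/90) = -1/30 ≈ -0.033333)
(93 + 100)² + W = (93 + 100)² - 1/30 = 193² - 1/30 = 37249 - 1/30 = 1117469/30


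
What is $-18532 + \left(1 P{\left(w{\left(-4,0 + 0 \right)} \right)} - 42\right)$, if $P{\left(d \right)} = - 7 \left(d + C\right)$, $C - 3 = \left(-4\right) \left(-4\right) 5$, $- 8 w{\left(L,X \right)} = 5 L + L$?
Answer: $-19176$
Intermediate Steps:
$w{\left(L,X \right)} = - \frac{3 L}{4}$ ($w{\left(L,X \right)} = - \frac{5 L + L}{8} = - \frac{6 L}{8} = - \frac{3 L}{4}$)
$C = 83$ ($C = 3 + \left(-4\right) \left(-4\right) 5 = 3 + 16 \cdot 5 = 3 + 80 = 83$)
$P{\left(d \right)} = -581 - 7 d$ ($P{\left(d \right)} = - 7 \left(d + 83\right) = - 7 \left(83 + d\right) = -581 - 7 d$)
$-18532 + \left(1 P{\left(w{\left(-4,0 + 0 \right)} \right)} - 42\right) = -18532 + \left(1 \left(-581 - 7 \left(\left(- \frac{3}{4}\right) \left(-4\right)\right)\right) - 42\right) = -18532 + \left(1 \left(-581 - 21\right) - 42\right) = -18532 + \left(1 \left(-602\right) - 42\right) = -18532 - 644 = -19176$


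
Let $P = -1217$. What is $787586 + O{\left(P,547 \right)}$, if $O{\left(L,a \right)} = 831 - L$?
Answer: $789634$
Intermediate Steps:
$787586 + O{\left(P,547 \right)} = 787586 + \left(831 - -1217\right) = 787586 + \left(831 + 1217\right) = 787586 + 2048 = 789634$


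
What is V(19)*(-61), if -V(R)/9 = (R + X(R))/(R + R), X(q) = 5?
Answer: 6588/19 ≈ 346.74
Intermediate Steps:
V(R) = -9*(5 + R)/(2*R) (V(R) = -9*(R + 5)/(R + R) = -9*(5 + R)/(2*R))
V(19)*(-61) = ((9/2)*(-5 - 1*19)/19)*(-61) = ((9/2)*(1/19)*(-5 - 19))*(-61) = ((9/2)*(1/19)*(-24))*(-61) = -108/19*(-61) = 6588/19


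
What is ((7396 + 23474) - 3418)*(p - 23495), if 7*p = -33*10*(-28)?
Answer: -608748100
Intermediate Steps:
p = 1320 (p = (-33*10*(-28))/7 = (-330*(-28))/7 = (⅐)*9240 = 1320)
((7396 + 23474) - 3418)*(p - 23495) = ((7396 + 23474) - 3418)*(1320 - 23495) = (30870 - 3418)*(-22175) = 27452*(-22175) = -608748100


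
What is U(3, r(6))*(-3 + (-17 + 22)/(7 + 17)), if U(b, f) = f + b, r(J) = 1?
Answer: -67/6 ≈ -11.167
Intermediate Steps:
U(b, f) = b + f
U(3, r(6))*(-3 + (-17 + 22)/(7 + 17)) = (3 + 1)*(-3 + (-17 + 22)/(7 + 17)) = 4*(-3 + 5/24) = 4*(-67/24) = -67/6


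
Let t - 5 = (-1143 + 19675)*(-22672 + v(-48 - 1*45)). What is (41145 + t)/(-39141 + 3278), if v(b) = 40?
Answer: 419375074/35863 ≈ 11694.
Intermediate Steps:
t = -419416219 (t = 5 + (-1143 + 19675)*(-22672 + 40) = 5 + 18532*(-22632) = 5 - 419416224 = -419416219)
(41145 + t)/(-39141 + 3278) = (41145 - 419416219)/(-39141 + 3278) = -419375074/(-35863) = -419375074*(-1/35863) = 419375074/35863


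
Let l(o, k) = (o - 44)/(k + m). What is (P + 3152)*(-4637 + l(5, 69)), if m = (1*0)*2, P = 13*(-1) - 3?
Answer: -334498304/23 ≈ -1.4543e+7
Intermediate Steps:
P = -16 (P = -13 - 3 = -16)
m = 0 (m = 0*2 = 0)
l(o, k) = (-44 + o)/k (l(o, k) = (o - 44)/(k + 0) = (-44 + o)/k)
(P + 3152)*(-4637 + l(5, 69)) = (-16 + 3152)*(-4637 + (-44 + 5)/69) = 3136*(-4637 + (1/69)*(-39)) = 3136*(-4637 - 13/23) = 3136*(-106664/23) = -334498304/23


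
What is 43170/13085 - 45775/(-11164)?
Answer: 216183151/29216188 ≈ 7.3994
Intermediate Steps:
43170/13085 - 45775/(-11164) = 43170*(1/13085) - 45775*(-1/11164) = 8634/2617 + 45775/11164 = 216183151/29216188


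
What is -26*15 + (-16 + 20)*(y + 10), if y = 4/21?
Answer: -7334/21 ≈ -349.24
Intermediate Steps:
y = 4/21 (y = 4*(1/21) = 4/21 ≈ 0.19048)
-26*15 + (-16 + 20)*(y + 10) = -26*15 + (-16 + 20)*(4/21 + 10) = -390 + 4*(214/21) = -390 + 856/21 = -7334/21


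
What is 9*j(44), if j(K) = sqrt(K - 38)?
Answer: 9*sqrt(6) ≈ 22.045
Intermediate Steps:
j(K) = sqrt(-38 + K)
9*j(44) = 9*sqrt(-38 + 44) = 9*sqrt(6)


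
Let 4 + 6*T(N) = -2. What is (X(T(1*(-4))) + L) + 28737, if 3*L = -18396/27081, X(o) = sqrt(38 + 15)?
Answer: 259406855/9027 + sqrt(53) ≈ 28744.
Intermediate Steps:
T(N) = -1 (T(N) = -2/3 + (1/6)*(-2) = -2/3 - 1/3 = -1)
X(o) = sqrt(53)
L = -2044/9027 (L = (-18396/27081)/3 = (-18396*1/27081)/3 = (1/3)*(-2044/3009) = -2044/9027 ≈ -0.22643)
(X(T(1*(-4))) + L) + 28737 = (sqrt(53) - 2044/9027) + 28737 = (-2044/9027 + sqrt(53)) + 28737 = 259406855/9027 + sqrt(53)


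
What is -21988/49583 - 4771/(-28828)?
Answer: -397309571/1429378724 ≈ -0.27796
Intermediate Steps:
-21988/49583 - 4771/(-28828) = -21988*1/49583 - 4771*(-1/28828) = -21988/49583 + 4771/28828 = -397309571/1429378724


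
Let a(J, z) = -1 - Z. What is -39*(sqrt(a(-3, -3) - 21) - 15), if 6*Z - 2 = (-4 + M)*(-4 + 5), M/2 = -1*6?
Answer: 585 - 13*I*sqrt(177) ≈ 585.0 - 172.95*I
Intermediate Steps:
M = -12 (M = 2*(-1*6) = 2*(-6) = -12)
Z = -7/3 (Z = 1/3 + ((-4 - 12)*(-4 + 5))/6 = 1/3 + (-16*1)/6 = 1/3 + (1/6)*(-16) = 1/3 - 8/3 = -7/3 ≈ -2.3333)
a(J, z) = 4/3 (a(J, z) = -1 - 1*(-7/3) = -1 + 7/3 = 4/3)
-39*(sqrt(a(-3, -3) - 21) - 15) = -39*(sqrt(4/3 - 21) - 15) = -39*(sqrt(-59/3) - 15) = -39*(I*sqrt(177)/3 - 15) = -39*(-15 + I*sqrt(177)/3) = 585 - 13*I*sqrt(177)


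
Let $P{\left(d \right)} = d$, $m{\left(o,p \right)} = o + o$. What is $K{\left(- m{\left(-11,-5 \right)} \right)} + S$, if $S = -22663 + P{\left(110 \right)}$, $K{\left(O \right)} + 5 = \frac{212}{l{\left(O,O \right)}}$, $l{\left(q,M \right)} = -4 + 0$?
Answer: $-22611$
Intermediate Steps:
$m{\left(o,p \right)} = 2 o$
$l{\left(q,M \right)} = -4$
$K{\left(O \right)} = -58$ ($K{\left(O \right)} = -5 + \frac{212}{-4} = -5 + 212 \left(- \frac{1}{4}\right) = -5 - 53 = -58$)
$S = -22553$ ($S = -22663 + 110 = -22553$)
$K{\left(- m{\left(-11,-5 \right)} \right)} + S = -58 - 22553 = -22611$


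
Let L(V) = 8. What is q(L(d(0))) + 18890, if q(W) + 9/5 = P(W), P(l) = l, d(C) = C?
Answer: 94481/5 ≈ 18896.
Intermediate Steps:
q(W) = -9/5 + W
q(L(d(0))) + 18890 = (-9/5 + 8) + 18890 = 31/5 + 18890 = 94481/5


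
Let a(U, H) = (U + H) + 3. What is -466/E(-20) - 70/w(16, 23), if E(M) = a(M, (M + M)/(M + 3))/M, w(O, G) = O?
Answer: -1276235/1992 ≈ -640.68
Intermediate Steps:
a(U, H) = 3 + H + U (a(U, H) = (H + U) + 3 = 3 + H + U)
E(M) = (3 + M + 2*M/(3 + M))/M (E(M) = (3 + (M + M)/(M + 3) + M)/M = (3 + (2*M)/(3 + M) + M)/M = (3 + 2*M/(3 + M) + M)/M = (3 + M + 2*M/(3 + M))/M)
-466/E(-20) - 70/w(16, 23) = -466*(-20*(3 - 20)/((3 - 20)**2 + 2*(-20))) - 70/16 = -466*340/((-17)**2 - 40) - 70*1/16 = -466*340/(289 - 40) - 35/8 = -466/((-1/20*(-1/17)*249)) - 35/8 = -466/249/340 - 35/8 = -466*340/249 - 35/8 = -158440/249 - 35/8 = -1276235/1992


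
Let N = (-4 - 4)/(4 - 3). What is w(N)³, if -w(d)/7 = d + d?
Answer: 1404928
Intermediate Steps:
N = -8 (N = -8/1 = -8*1 = -8)
w(d) = -14*d (w(d) = -7*(d + d) = -14*d)
w(N)³ = (-14*(-8))³ = 112³ = 1404928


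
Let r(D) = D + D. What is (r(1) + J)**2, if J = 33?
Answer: 1225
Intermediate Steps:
r(D) = 2*D
(r(1) + J)**2 = (2*1 + 33)**2 = (2 + 33)**2 = 35**2 = 1225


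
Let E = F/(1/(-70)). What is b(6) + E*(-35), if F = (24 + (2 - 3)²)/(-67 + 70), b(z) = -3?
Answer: 61241/3 ≈ 20414.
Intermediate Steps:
F = 25/3 (F = (24 + (-1)²)/3 = (24 + 1)*(⅓) = 25*(⅓) = 25/3 ≈ 8.3333)
E = -1750/3 (E = 25/(3*(1/(-70))) = 25/(3*(-1/70)) = (25/3)*(-70) = -1750/3 ≈ -583.33)
b(6) + E*(-35) = -3 - 1750/3*(-35) = -3 + 61250/3 = 61241/3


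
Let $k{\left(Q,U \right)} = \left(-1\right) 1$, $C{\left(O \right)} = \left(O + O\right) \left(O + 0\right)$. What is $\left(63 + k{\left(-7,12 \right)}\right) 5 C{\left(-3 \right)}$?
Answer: $5580$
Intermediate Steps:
$C{\left(O \right)} = 2 O^{2}$ ($C{\left(O \right)} = 2 O O = 2 O^{2}$)
$k{\left(Q,U \right)} = -1$
$\left(63 + k{\left(-7,12 \right)}\right) 5 C{\left(-3 \right)} = \left(63 - 1\right) 5 \cdot 2 \left(-3\right)^{2} = 62 \cdot 5 \cdot 2 \cdot 9 = 62 \cdot 5 \cdot 18 = 62 \cdot 90 = 5580$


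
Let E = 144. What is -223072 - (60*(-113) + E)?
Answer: -216436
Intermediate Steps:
-223072 - (60*(-113) + E) = -223072 - (60*(-113) + 144) = -223072 - (-6780 + 144) = -223072 - 1*(-6636) = -223072 + 6636 = -216436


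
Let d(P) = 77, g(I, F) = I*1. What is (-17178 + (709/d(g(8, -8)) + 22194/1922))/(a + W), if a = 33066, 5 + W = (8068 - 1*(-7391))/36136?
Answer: -45877710840128/88404789746735 ≈ -0.51895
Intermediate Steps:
g(I, F) = I
W = -165221/36136 (W = -5 + (8068 - 1*(-7391))/36136 = -5 + (8068 + 7391)*(1/36136) = -5 + 15459*(1/36136) = -5 + 15459/36136 = -165221/36136 ≈ -4.5722)
(-17178 + (709/d(g(8, -8)) + 22194/1922))/(a + W) = (-17178 + (709/77 + 22194/1922))/(33066 - 165221/36136) = (-17178 + (709*(1/77) + 22194*(1/1922)))/(1194707755/36136) = (-17178 + (709/77 + 11097/961))*(36136/1194707755) = (-17178 + 1535818/73997)*(36136/1194707755) = -1269584648/73997*36136/1194707755 = -45877710840128/88404789746735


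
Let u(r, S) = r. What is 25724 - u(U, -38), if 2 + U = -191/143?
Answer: 3679009/143 ≈ 25727.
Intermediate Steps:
U = -477/143 (U = -2 - 191/143 = -477/143 ≈ -3.3357)
25724 - u(U, -38) = 25724 - 1*(-477/143) = 25724 + 477/143 = 3679009/143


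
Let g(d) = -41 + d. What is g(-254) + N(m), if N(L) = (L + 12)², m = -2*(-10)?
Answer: 729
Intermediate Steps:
m = 20
N(L) = (12 + L)²
g(-254) + N(m) = (-41 - 254) + (12 + 20)² = -295 + 32² = -295 + 1024 = 729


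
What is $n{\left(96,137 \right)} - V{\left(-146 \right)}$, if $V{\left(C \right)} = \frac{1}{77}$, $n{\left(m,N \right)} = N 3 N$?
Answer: $\frac{4335638}{77} \approx 56307.0$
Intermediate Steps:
$n{\left(m,N \right)} = 3 N^{2}$ ($n{\left(m,N \right)} = 3 N N = 3 N^{2}$)
$V{\left(C \right)} = \frac{1}{77}$
$n{\left(96,137 \right)} - V{\left(-146 \right)} = 3 \cdot 137^{2} - \frac{1}{77} = 3 \cdot 18769 - \frac{1}{77} = 56307 - \frac{1}{77} = \frac{4335638}{77}$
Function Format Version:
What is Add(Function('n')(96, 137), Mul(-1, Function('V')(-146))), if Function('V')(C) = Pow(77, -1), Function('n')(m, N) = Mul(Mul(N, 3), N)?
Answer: Rational(4335638, 77) ≈ 56307.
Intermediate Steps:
Function('n')(m, N) = Mul(3, Pow(N, 2)) (Function('n')(m, N) = Mul(Mul(3, N), N) = Mul(3, Pow(N, 2)))
Function('V')(C) = Rational(1, 77)
Add(Function('n')(96, 137), Mul(-1, Function('V')(-146))) = Add(Mul(3, Pow(137, 2)), Mul(-1, Rational(1, 77))) = Add(Mul(3, 18769), Rational(-1, 77)) = Add(56307, Rational(-1, 77)) = Rational(4335638, 77)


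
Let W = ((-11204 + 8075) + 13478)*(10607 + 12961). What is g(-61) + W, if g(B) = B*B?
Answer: 243908953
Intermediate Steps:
g(B) = B²
W = 243905232 (W = (-3129 + 13478)*23568 = 10349*23568 = 243905232)
g(-61) + W = (-61)² + 243905232 = 3721 + 243905232 = 243908953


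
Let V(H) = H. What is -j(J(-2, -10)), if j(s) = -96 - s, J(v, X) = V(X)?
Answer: 86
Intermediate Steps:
J(v, X) = X
-j(J(-2, -10)) = -(-96 - 1*(-10)) = -(-96 + 10) = -1*(-86) = 86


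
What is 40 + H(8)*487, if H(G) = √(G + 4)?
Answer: 40 + 974*√3 ≈ 1727.0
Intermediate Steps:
H(G) = √(4 + G)
40 + H(8)*487 = 40 + √(4 + 8)*487 = 40 + √12*487 = 40 + (2*√3)*487 = 40 + 974*√3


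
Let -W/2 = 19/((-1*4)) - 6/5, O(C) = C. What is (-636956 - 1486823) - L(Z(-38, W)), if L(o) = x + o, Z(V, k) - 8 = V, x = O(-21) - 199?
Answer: -2123529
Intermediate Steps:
W = 119/10 (W = -2*(19/((-1*4)) - 6/5) = -2*(19/(-4) - 6*⅕) = -2*(19*(-¼) - 6/5) = -2*(-19/4 - 6/5) = -2*(-119/20) = 119/10 ≈ 11.900)
x = -220 (x = -21 - 199 = -220)
Z(V, k) = 8 + V
L(o) = -220 + o
(-636956 - 1486823) - L(Z(-38, W)) = (-636956 - 1486823) - (-220 + (8 - 38)) = -2123779 - (-220 - 30) = -2123779 - 1*(-250) = -2123779 + 250 = -2123529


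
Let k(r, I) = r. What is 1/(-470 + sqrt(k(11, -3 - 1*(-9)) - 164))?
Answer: -470/221053 - 3*I*sqrt(17)/221053 ≈ -0.0021262 - 5.5956e-5*I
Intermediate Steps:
1/(-470 + sqrt(k(11, -3 - 1*(-9)) - 164)) = 1/(-470 + sqrt(11 - 164)) = 1/(-470 + sqrt(-153)) = 1/(-470 + 3*I*sqrt(17))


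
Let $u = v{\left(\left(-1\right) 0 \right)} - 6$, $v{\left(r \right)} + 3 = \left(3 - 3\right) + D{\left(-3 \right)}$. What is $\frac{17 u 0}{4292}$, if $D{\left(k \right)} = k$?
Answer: $0$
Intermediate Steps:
$v{\left(r \right)} = -6$ ($v{\left(r \right)} = -3 + \left(\left(3 - 3\right) - 3\right) = -3 + \left(0 - 3\right) = -3 - 3 = -6$)
$u = -12$ ($u = -6 - 6 = -12$)
$\frac{17 u 0}{4292} = \frac{17 \left(-12\right) 0}{4292} = \left(-204\right) 0 \cdot \frac{1}{4292} = 0 \cdot \frac{1}{4292} = 0$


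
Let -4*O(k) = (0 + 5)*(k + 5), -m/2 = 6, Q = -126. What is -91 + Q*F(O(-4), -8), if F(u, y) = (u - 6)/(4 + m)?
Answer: -3283/16 ≈ -205.19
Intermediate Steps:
m = -12 (m = -2*6 = -12)
O(k) = -25/4 - 5*k/4 (O(k) = -(0 + 5)*(k + 5)/4 = -5*(5 + k)/4 = -(25 + 5*k)/4 = -25/4 - 5*k/4)
F(u, y) = ¾ - u/8 (F(u, y) = (u - 6)/(4 - 12) = (-6 + u)/(-8) = (-6 + u)*(-⅛) = ¾ - u/8)
-91 + Q*F(O(-4), -8) = -91 - 126*(¾ - (-25/4 - 5/4*(-4))/8) = -91 - 126*(¾ - (-25/4 + 5)/8) = -91 - 126*(¾ - ⅛*(-5/4)) = -91 - 126*(¾ + 5/32) = -91 - 126*29/32 = -91 - 1827/16 = -3283/16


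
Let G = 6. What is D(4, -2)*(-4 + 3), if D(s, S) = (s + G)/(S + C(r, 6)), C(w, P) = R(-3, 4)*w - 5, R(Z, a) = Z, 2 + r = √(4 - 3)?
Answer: 5/2 ≈ 2.5000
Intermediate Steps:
r = -1 (r = -2 + √(4 - 3) = -2 + √1 = -2 + 1 = -1)
C(w, P) = -5 - 3*w (C(w, P) = -3*w - 5 = -5 - 3*w)
D(s, S) = (6 + s)/(-2 + S) (D(s, S) = (s + 6)/(S + (-5 - 3*(-1))) = (6 + s)/(S + (-5 + 3)) = (6 + s)/(S - 2) = (6 + s)/(-2 + S))
D(4, -2)*(-4 + 3) = ((6 + 4)/(-2 - 2))*(-4 + 3) = (10/(-4))*(-1) = -¼*10*(-1) = -5/2*(-1) = 5/2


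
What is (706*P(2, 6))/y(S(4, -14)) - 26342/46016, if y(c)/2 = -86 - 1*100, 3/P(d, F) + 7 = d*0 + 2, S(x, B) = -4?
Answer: 2019407/3566240 ≈ 0.56626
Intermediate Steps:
P(d, F) = -⅗ (P(d, F) = 3/(-7 + (d*0 + 2)) = 3/(-7 + (0 + 2)) = 3/(-7 + 2) = 3/(-5) = 3*(-⅕) = -⅗)
y(c) = -372 (y(c) = 2*(-86 - 1*100) = 2*(-86 - 100) = 2*(-186) = -372)
(706*P(2, 6))/y(S(4, -14)) - 26342/46016 = (706*(-⅗))/(-372) - 26342/46016 = -2118/5*(-1/372) - 26342*1/46016 = 353/310 - 13171/23008 = 2019407/3566240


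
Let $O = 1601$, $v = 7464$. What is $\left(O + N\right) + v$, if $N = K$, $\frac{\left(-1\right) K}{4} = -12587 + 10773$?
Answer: $16321$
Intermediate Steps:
$K = 7256$ ($K = - 4 \left(-12587 + 10773\right) = \left(-4\right) \left(-1814\right) = 7256$)
$N = 7256$
$\left(O + N\right) + v = \left(1601 + 7256\right) + 7464 = 8857 + 7464 = 16321$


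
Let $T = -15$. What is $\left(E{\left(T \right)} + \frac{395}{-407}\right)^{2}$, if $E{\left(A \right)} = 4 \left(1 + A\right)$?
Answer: $\frac{537636969}{165649} \approx 3245.6$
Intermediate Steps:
$E{\left(A \right)} = 4 + 4 A$
$\left(E{\left(T \right)} + \frac{395}{-407}\right)^{2} = \left(\left(4 + 4 \left(-15\right)\right) + \frac{395}{-407}\right)^{2} = \left(\left(4 - 60\right) + 395 \left(- \frac{1}{407}\right)\right)^{2} = \left(-56 - \frac{395}{407}\right)^{2} = \left(- \frac{23187}{407}\right)^{2} = \frac{537636969}{165649}$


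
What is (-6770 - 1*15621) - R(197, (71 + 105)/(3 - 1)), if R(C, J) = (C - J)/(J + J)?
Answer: -3940925/176 ≈ -22392.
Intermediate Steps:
R(C, J) = (C - J)/(2*J) (R(C, J) = (C - J)/((2*J)) = (C - J)*(1/(2*J)) = (C - J)/(2*J))
(-6770 - 1*15621) - R(197, (71 + 105)/(3 - 1)) = (-6770 - 1*15621) - (197 - (71 + 105)/(3 - 1))/(2*((71 + 105)/(3 - 1))) = (-6770 - 15621) - (197 - 176/2)/(2*(176/2)) = -22391 - (197 - 176/2)/(2*(176*(½))) = -22391 - (197 - 1*88)/(2*88) = -22391 - (197 - 88)/(2*88) = -22391 - 109/(2*88) = -22391 - 1*109/176 = -22391 - 109/176 = -3940925/176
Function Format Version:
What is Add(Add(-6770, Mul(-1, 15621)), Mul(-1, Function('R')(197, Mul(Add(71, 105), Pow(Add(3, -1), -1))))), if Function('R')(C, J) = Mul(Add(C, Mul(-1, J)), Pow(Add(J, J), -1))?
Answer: Rational(-3940925, 176) ≈ -22392.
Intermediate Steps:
Function('R')(C, J) = Mul(Rational(1, 2), Pow(J, -1), Add(C, Mul(-1, J))) (Function('R')(C, J) = Mul(Add(C, Mul(-1, J)), Pow(Mul(2, J), -1)) = Mul(Add(C, Mul(-1, J)), Mul(Rational(1, 2), Pow(J, -1))) = Mul(Rational(1, 2), Pow(J, -1), Add(C, Mul(-1, J))))
Add(Add(-6770, Mul(-1, 15621)), Mul(-1, Function('R')(197, Mul(Add(71, 105), Pow(Add(3, -1), -1))))) = Add(Add(-6770, Mul(-1, 15621)), Mul(-1, Mul(Rational(1, 2), Pow(Mul(Add(71, 105), Pow(Add(3, -1), -1)), -1), Add(197, Mul(-1, Mul(Add(71, 105), Pow(Add(3, -1), -1))))))) = Add(Add(-6770, -15621), Mul(-1, Mul(Rational(1, 2), Pow(Mul(176, Pow(2, -1)), -1), Add(197, Mul(-1, Mul(176, Pow(2, -1))))))) = Add(-22391, Mul(-1, Mul(Rational(1, 2), Pow(Mul(176, Rational(1, 2)), -1), Add(197, Mul(-1, Mul(176, Rational(1, 2))))))) = Add(-22391, Mul(-1, Mul(Rational(1, 2), Pow(88, -1), Add(197, Mul(-1, 88))))) = Add(-22391, Mul(-1, Mul(Rational(1, 2), Rational(1, 88), Add(197, -88)))) = Add(-22391, Mul(-1, Mul(Rational(1, 2), Rational(1, 88), 109))) = Add(-22391, Mul(-1, Rational(109, 176))) = Add(-22391, Rational(-109, 176)) = Rational(-3940925, 176)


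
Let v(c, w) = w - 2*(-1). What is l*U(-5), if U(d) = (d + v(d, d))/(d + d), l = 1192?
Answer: 4768/5 ≈ 953.60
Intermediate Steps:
v(c, w) = 2 + w (v(c, w) = w + 2 = 2 + w)
U(d) = (2 + 2*d)/(2*d) (U(d) = (d + (2 + d))/(d + d) = (2 + 2*d)/((2*d)) = (2 + 2*d)*(1/(2*d)) = (2 + 2*d)/(2*d))
l*U(-5) = 1192*((1 - 5)/(-5)) = 1192*(-⅕*(-4)) = 1192*(⅘) = 4768/5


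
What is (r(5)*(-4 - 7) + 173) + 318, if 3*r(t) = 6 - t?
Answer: 1462/3 ≈ 487.33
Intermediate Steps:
r(t) = 2 - t/3 (r(t) = (6 - t)/3 = 2 - t/3)
(r(5)*(-4 - 7) + 173) + 318 = ((2 - 1/3*5)*(-4 - 7) + 173) + 318 = ((2 - 5/3)*(-11) + 173) + 318 = ((1/3)*(-11) + 173) + 318 = (-11/3 + 173) + 318 = 508/3 + 318 = 1462/3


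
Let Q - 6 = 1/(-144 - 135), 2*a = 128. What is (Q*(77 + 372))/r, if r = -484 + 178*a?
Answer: 751177/3043332 ≈ 0.24683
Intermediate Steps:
a = 64 (a = (1/2)*128 = 64)
Q = 1673/279 (Q = 6 + 1/(-144 - 135) = 6 + 1/(-279) = 6 - 1/279 = 1673/279 ≈ 5.9964)
r = 10908 (r = -484 + 178*64 = -484 + 11392 = 10908)
(Q*(77 + 372))/r = (1673*(77 + 372)/279)/10908 = ((1673/279)*449)*(1/10908) = (751177/279)*(1/10908) = 751177/3043332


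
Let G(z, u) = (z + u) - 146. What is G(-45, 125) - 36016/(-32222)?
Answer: -1045318/16111 ≈ -64.882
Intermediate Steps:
G(z, u) = -146 + u + z (G(z, u) = (u + z) - 146 = -146 + u + z)
G(-45, 125) - 36016/(-32222) = (-146 + 125 - 45) - 36016/(-32222) = -66 - 36016*(-1)/32222 = -66 - 1*(-18008/16111) = -66 + 18008/16111 = -1045318/16111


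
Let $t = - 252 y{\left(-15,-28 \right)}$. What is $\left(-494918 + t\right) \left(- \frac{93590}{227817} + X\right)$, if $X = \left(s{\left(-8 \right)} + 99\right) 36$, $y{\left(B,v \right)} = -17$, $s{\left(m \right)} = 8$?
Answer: $- \frac{430510480111196}{227817} \approx -1.8897 \cdot 10^{9}$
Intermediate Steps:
$X = 3852$ ($X = \left(8 + 99\right) 36 = 107 \cdot 36 = 3852$)
$t = 4284$ ($t = \left(-252\right) \left(-17\right) = 4284$)
$\left(-494918 + t\right) \left(- \frac{93590}{227817} + X\right) = \left(-494918 + 4284\right) \left(- \frac{93590}{227817} + 3852\right) = - 490634 \left(\left(-93590\right) \frac{1}{227817} + 3852\right) = - 490634 \left(- \frac{93590}{227817} + 3852\right) = \left(-490634\right) \frac{877457494}{227817} = - \frac{430510480111196}{227817}$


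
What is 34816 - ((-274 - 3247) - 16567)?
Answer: 54904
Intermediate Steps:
34816 - ((-274 - 3247) - 16567) = 34816 - (-3521 - 16567) = 34816 - 1*(-20088) = 34816 + 20088 = 54904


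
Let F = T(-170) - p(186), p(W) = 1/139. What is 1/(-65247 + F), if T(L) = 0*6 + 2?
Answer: -139/9069056 ≈ -1.5327e-5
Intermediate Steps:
p(W) = 1/139
T(L) = 2 (T(L) = 0 + 2 = 2)
F = 277/139 (F = 2 - 1*1/139 = 2 - 1/139 = 277/139 ≈ 1.9928)
1/(-65247 + F) = 1/(-65247 + 277/139) = 1/(-9069056/139) = -139/9069056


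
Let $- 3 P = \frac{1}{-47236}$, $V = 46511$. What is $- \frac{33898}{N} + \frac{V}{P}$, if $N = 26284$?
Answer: $\frac{86618669498947}{13142} \approx 6.591 \cdot 10^{9}$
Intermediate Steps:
$P = \frac{1}{141708}$ ($P = - \frac{1}{3 \left(-47236\right)} = \left(- \frac{1}{3}\right) \left(- \frac{1}{47236}\right) = \frac{1}{141708} \approx 7.0568 \cdot 10^{-6}$)
$- \frac{33898}{N} + \frac{V}{P} = - \frac{33898}{26284} + 46511 \frac{1}{\frac{1}{141708}} = \left(-33898\right) \frac{1}{26284} + 46511 \cdot 141708 = - \frac{16949}{13142} + 6590980788 = \frac{86618669498947}{13142}$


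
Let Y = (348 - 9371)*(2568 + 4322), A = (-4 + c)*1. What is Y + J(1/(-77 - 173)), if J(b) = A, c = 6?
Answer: -62168468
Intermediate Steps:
A = 2 (A = (-4 + 6)*1 = 2*1 = 2)
J(b) = 2
Y = -62168470 (Y = -9023*6890 = -62168470)
Y + J(1/(-77 - 173)) = -62168470 + 2 = -62168468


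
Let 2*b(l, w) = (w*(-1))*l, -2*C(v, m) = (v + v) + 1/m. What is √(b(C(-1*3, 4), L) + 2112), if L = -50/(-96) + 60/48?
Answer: √4860183/48 ≈ 45.929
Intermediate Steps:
C(v, m) = -v - 1/(2*m) (C(v, m) = -((v + v) + 1/m)/2 = -(2*v + 1/m)/2 = -(1/m + 2*v)/2 = -v - 1/(2*m))
L = 85/48 (L = -50*(-1/96) + 60*(1/48) = 25/48 + 5/4 = 85/48 ≈ 1.7708)
b(l, w) = -l*w/2 (b(l, w) = ((w*(-1))*l)/2 = ((-w)*l)/2 = (-l*w)/2 = -l*w/2)
√(b(C(-1*3, 4), L) + 2112) = √(-½*(-(-1)*3 - ½/4)*85/48 + 2112) = √(-½*(-1*(-3) - ½*¼)*85/48 + 2112) = √(-½*(3 - ⅛)*85/48 + 2112) = √(-½*23/8*85/48 + 2112) = √(-1955/768 + 2112) = √(1620061/768) = √4860183/48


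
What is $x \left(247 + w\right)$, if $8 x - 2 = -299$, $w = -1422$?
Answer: $\frac{348975}{8} \approx 43622.0$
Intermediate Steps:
$x = - \frac{297}{8}$ ($x = \frac{1}{4} + \frac{1}{8} \left(-299\right) = \frac{1}{4} - \frac{299}{8} = - \frac{297}{8} \approx -37.125$)
$x \left(247 + w\right) = - \frac{297 \left(247 - 1422\right)}{8} = \left(- \frac{297}{8}\right) \left(-1175\right) = \frac{348975}{8}$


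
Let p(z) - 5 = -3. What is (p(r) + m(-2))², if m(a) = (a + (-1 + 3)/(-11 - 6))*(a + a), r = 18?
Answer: 31684/289 ≈ 109.63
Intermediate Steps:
m(a) = 2*a*(-2/17 + a) (m(a) = (a + 2/(-17))*(2*a) = (a + 2*(-1/17))*(2*a) = (a - 2/17)*(2*a) = (-2/17 + a)*(2*a) = 2*a*(-2/17 + a))
p(z) = 2 (p(z) = 5 - 3 = 2)
(p(r) + m(-2))² = (2 + (2/17)*(-2)*(-2 + 17*(-2)))² = (2 + (2/17)*(-2)*(-2 - 34))² = (2 + (2/17)*(-2)*(-36))² = (2 + 144/17)² = (178/17)² = 31684/289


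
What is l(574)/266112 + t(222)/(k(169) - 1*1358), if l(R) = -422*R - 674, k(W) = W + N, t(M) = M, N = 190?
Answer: -13729/12096 ≈ -1.1350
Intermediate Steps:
k(W) = 190 + W (k(W) = W + 190 = 190 + W)
l(R) = -674 - 422*R
l(574)/266112 + t(222)/(k(169) - 1*1358) = (-674 - 422*574)/266112 + 222/((190 + 169) - 1*1358) = (-674 - 242228)*(1/266112) + 222/(359 - 1358) = -242902*1/266112 + 222/(-999) = -11041/12096 + 222*(-1/999) = -11041/12096 - 2/9 = -13729/12096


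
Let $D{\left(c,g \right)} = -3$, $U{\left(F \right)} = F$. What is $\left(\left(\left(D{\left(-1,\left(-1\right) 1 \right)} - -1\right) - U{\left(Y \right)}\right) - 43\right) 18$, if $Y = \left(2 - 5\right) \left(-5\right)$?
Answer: $-1080$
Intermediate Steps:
$Y = 15$ ($Y = \left(-3\right) \left(-5\right) = 15$)
$\left(\left(\left(D{\left(-1,\left(-1\right) 1 \right)} - -1\right) - U{\left(Y \right)}\right) - 43\right) 18 = \left(\left(\left(-3 - -1\right) - 15\right) - 43\right) 18 = \left(\left(\left(-3 + 1\right) - 15\right) - 43\right) 18 = \left(\left(-2 - 15\right) - 43\right) 18 = \left(-17 - 43\right) 18 = \left(-60\right) 18 = -1080$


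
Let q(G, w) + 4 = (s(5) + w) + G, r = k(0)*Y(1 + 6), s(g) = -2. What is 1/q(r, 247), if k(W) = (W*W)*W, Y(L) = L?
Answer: 1/241 ≈ 0.0041494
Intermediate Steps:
k(W) = W³ (k(W) = W²*W = W³)
r = 0 (r = 0³*(1 + 6) = 0*7 = 0)
q(G, w) = -6 + G + w (q(G, w) = -4 + ((-2 + w) + G) = -4 + (-2 + G + w) = -6 + G + w)
1/q(r, 247) = 1/(-6 + 0 + 247) = 1/241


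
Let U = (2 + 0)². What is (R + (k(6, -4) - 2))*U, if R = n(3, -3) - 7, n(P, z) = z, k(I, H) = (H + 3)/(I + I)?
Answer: -145/3 ≈ -48.333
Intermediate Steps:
k(I, H) = (3 + H)/(2*I) (k(I, H) = (3 + H)/((2*I)) = (3 + H)*(1/(2*I)) = (3 + H)/(2*I))
R = -10 (R = -3 - 7 = -10)
U = 4 (U = 2² = 4)
(R + (k(6, -4) - 2))*U = (-10 + ((½)*(3 - 4)/6 - 2))*4 = (-10 + ((½)*(⅙)*(-1) - 2))*4 = (-10 + (-1/12 - 2))*4 = (-10 - 25/12)*4 = -145/12*4 = -145/3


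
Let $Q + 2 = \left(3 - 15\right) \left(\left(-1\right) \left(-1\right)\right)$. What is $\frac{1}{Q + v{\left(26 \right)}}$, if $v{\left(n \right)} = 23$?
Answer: $\frac{1}{9} \approx 0.11111$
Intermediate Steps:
$Q = -14$ ($Q = -2 + \left(3 - 15\right) \left(\left(-1\right) \left(-1\right)\right) = -2 - 12 = -14$)
$\frac{1}{Q + v{\left(26 \right)}} = \frac{1}{-14 + 23} = \frac{1}{9}$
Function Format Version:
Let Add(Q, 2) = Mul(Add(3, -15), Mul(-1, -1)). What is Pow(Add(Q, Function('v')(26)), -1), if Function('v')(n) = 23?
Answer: Rational(1, 9) ≈ 0.11111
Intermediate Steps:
Q = -14 (Q = Add(-2, Mul(Add(3, -15), Mul(-1, -1))) = Add(-2, Mul(-12, 1)) = Add(-2, -12) = -14)
Pow(Add(Q, Function('v')(26)), -1) = Pow(Add(-14, 23), -1) = Pow(9, -1) = Rational(1, 9)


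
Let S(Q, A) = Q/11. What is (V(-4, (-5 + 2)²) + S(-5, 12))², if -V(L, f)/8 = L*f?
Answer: 10004569/121 ≈ 82682.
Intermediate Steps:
S(Q, A) = Q/11 (S(Q, A) = Q*(1/11) = Q/11)
V(L, f) = -8*L*f
(V(-4, (-5 + 2)²) + S(-5, 12))² = (-8*(-4)*(-5 + 2)² + (1/11)*(-5))² = (-8*(-4)*(-3)² - 5/11)² = (-8*(-4)*9 - 5/11)² = (288 - 5/11)² = (3163/11)² = 10004569/121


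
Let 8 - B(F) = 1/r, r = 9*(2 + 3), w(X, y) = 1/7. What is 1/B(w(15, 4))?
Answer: 45/359 ≈ 0.12535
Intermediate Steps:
w(X, y) = 1/7
r = 45 (r = 9*5 = 45)
B(F) = 359/45 (B(F) = 8 - 1/45 = 359/45)
1/B(w(15, 4)) = 1/(359/45) = 45/359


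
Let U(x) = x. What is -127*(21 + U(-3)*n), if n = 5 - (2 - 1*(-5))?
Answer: -3429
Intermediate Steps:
n = -2 (n = 5 - (2 + 5) = 5 - 1*7 = 5 - 7 = -2)
-127*(21 + U(-3)*n) = -127*(21 - 3*(-2)) = -127*(21 + 6) = -127*27 = -3429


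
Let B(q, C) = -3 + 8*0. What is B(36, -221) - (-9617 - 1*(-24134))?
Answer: -14520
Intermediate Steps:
B(q, C) = -3 (B(q, C) = -3 + 0 = -3)
B(36, -221) - (-9617 - 1*(-24134)) = -3 - (-9617 - 1*(-24134)) = -3 - (-9617 + 24134) = -3 - 1*14517 = -3 - 14517 = -14520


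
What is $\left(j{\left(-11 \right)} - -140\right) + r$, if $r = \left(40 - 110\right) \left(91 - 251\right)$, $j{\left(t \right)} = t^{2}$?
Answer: $11461$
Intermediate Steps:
$r = 11200$ ($r = \left(-70\right) \left(-160\right) = 11200$)
$\left(j{\left(-11 \right)} - -140\right) + r = \left(\left(-11\right)^{2} - -140\right) + 11200 = \left(121 + 140\right) + 11200 = 261 + 11200 = 11461$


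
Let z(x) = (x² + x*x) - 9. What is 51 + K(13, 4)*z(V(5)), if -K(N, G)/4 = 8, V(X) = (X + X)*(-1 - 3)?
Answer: -102061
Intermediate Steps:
V(X) = -8*X (V(X) = (2*X)*(-4) = -8*X)
K(N, G) = -32 (K(N, G) = -4*8 = -32)
z(x) = -9 + 2*x² (z(x) = (x² + x²) - 9 = 2*x² - 9 = -9 + 2*x²)
51 + K(13, 4)*z(V(5)) = 51 - 32*(-9 + 2*(-8*5)²) = 51 - 32*(-9 + 2*(-40)²) = 51 - 32*(-9 + 2*1600) = 51 - 32*(-9 + 3200) = 51 - 32*3191 = 51 - 102112 = -102061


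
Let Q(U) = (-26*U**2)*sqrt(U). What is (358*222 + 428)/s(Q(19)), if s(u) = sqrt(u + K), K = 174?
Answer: 39952*sqrt(2)/sqrt(87 - 4693*sqrt(19)) ≈ -395.88*I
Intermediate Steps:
Q(U) = -26*U**(5/2)
s(u) = sqrt(174 + u) (s(u) = sqrt(u + 174) = sqrt(174 + u))
(358*222 + 428)/s(Q(19)) = (358*222 + 428)/(sqrt(174 - 9386*sqrt(19))) = (79476 + 428)/(sqrt(174 - 9386*sqrt(19))) = 79904/(sqrt(174 - 9386*sqrt(19))) = 79904/sqrt(174 - 9386*sqrt(19))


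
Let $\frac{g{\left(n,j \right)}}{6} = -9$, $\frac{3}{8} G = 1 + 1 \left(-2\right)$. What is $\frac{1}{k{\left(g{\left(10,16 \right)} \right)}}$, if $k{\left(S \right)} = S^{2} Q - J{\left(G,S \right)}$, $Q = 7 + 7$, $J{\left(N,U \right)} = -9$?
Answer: $\frac{1}{40833} \approx 2.449 \cdot 10^{-5}$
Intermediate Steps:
$G = - \frac{8}{3}$ ($G = \frac{8 \left(1 + 1 \left(-2\right)\right)}{3} = \frac{8 \left(1 - 2\right)}{3} = \frac{8}{3} \left(-1\right) = - \frac{8}{3} \approx -2.6667$)
$g{\left(n,j \right)} = -54$ ($g{\left(n,j \right)} = 6 \left(-9\right) = -54$)
$Q = 14$
$k{\left(S \right)} = 9 + 14 S^{2}$ ($k{\left(S \right)} = S^{2} \cdot 14 - -9 = 14 S^{2} + 9 = 9 + 14 S^{2}$)
$\frac{1}{k{\left(g{\left(10,16 \right)} \right)}} = \frac{1}{9 + 14 \left(-54\right)^{2}} = \frac{1}{9 + 14 \cdot 2916} = \frac{1}{9 + 40824} = \frac{1}{40833}$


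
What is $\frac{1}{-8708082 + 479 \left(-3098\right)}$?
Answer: $- \frac{1}{10192024} \approx -9.8116 \cdot 10^{-8}$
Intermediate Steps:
$\frac{1}{-8708082 + 479 \left(-3098\right)} = \frac{1}{-8708082 - 1483942} = \frac{1}{-10192024} = - \frac{1}{10192024}$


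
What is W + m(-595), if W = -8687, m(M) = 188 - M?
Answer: -7904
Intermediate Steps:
W + m(-595) = -8687 + (188 - 1*(-595)) = -8687 + (188 + 595) = -8687 + 783 = -7904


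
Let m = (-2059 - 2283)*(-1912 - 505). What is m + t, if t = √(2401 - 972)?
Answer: 10494614 + √1429 ≈ 1.0495e+7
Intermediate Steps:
t = √1429 ≈ 37.802
m = 10494614 (m = -4342*(-2417) = 10494614)
m + t = 10494614 + √1429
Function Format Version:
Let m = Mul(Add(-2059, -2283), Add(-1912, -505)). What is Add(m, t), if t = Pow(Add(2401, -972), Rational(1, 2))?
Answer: Add(10494614, Pow(1429, Rational(1, 2))) ≈ 1.0495e+7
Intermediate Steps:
t = Pow(1429, Rational(1, 2)) ≈ 37.802
m = 10494614 (m = Mul(-4342, -2417) = 10494614)
Add(m, t) = Add(10494614, Pow(1429, Rational(1, 2)))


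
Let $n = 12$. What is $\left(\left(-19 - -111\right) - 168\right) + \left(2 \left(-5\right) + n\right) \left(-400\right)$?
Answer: $-876$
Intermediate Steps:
$\left(\left(-19 - -111\right) - 168\right) + \left(2 \left(-5\right) + n\right) \left(-400\right) = \left(\left(-19 - -111\right) - 168\right) + \left(2 \left(-5\right) + 12\right) \left(-400\right) = \left(\left(-19 + 111\right) - 168\right) + \left(-10 + 12\right) \left(-400\right) = \left(92 - 168\right) + 2 \left(-400\right) = -76 - 800 = -876$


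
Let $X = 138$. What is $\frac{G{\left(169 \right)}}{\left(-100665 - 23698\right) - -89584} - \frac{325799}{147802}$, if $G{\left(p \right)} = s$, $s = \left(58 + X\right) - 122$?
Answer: $- \frac{11341900769}{5140405758} \approx -2.2064$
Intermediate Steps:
$s = 74$ ($s = \left(58 + 138\right) - 122 = 196 - 122 = 74$)
$G{\left(p \right)} = 74$
$\frac{G{\left(169 \right)}}{\left(-100665 - 23698\right) - -89584} - \frac{325799}{147802} = \frac{74}{\left(-100665 - 23698\right) - -89584} - \frac{325799}{147802} = \frac{74}{-124363 + 89584} - \frac{325799}{147802} = \frac{74}{-34779} - \frac{325799}{147802} = 74 \left(- \frac{1}{34779}\right) - \frac{325799}{147802} = - \frac{74}{34779} - \frac{325799}{147802} = - \frac{11341900769}{5140405758}$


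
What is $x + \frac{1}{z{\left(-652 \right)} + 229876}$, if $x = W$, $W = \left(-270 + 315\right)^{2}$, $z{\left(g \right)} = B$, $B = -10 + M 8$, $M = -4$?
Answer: $\frac{465413851}{229834} \approx 2025.0$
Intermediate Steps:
$B = -42$ ($B = -10 - 32 = -42$)
$z{\left(g \right)} = -42$
$W = 2025$ ($W = 45^{2} = 2025$)
$x = 2025$
$x + \frac{1}{z{\left(-652 \right)} + 229876} = 2025 + \frac{1}{-42 + 229876} = 2025 + \frac{1}{229834} = \frac{465413851}{229834}$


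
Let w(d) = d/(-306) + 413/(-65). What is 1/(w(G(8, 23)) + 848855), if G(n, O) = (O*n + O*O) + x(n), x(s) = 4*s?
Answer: 19890/16883551147 ≈ 1.1781e-6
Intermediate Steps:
G(n, O) = O² + 4*n + O*n (G(n, O) = (O*n + O*O) + 4*n = (O*n + O²) + 4*n = (O² + O*n) + 4*n = O² + 4*n + O*n)
w(d) = -413/65 - d/306 (w(d) = d*(-1/306) + 413*(-1/65) = -d/306 - 413/65 = -413/65 - d/306)
1/(w(G(8, 23)) + 848855) = 1/((-413/65 - (23² + 4*8 + 23*8)/306) + 848855) = 1/((-413/65 - (529 + 32 + 184)/306) + 848855) = 1/((-413/65 - 1/306*745) + 848855) = 1/((-413/65 - 745/306) + 848855) = 1/(-174803/19890 + 848855) = 1/(16883551147/19890) = 19890/16883551147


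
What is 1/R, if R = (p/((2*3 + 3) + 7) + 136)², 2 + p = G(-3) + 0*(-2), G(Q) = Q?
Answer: 256/4713241 ≈ 5.4315e-5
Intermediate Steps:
p = -5 (p = -2 + (-3 + 0*(-2)) = -2 + (-3 + 0) = -2 - 3 = -5)
R = 4713241/256 (R = (-5/((2*3 + 3) + 7) + 136)² = (-5/((6 + 3) + 7) + 136)² = (-5/(9 + 7) + 136)² = (-5/16 + 136)² = (2171/16)² = 4713241/256 ≈ 18411.)
1/R = 1/(4713241/256) = 256/4713241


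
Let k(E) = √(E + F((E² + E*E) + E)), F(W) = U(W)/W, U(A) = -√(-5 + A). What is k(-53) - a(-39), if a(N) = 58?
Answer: -58 + I*√(1641368925 + 11130*√1390)/5565 ≈ -58.0 + 7.281*I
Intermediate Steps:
F(W) = -√(-5 + W)/W (F(W) = (-√(-5 + W))/W = -√(-5 + W)/W)
k(E) = √(E - √(-5 + E + 2*E²)/(E + 2*E²)) (k(E) = √(E - √(-5 + ((E² + E*E) + E))/((E² + E*E) + E)) = √(E - √(-5 + ((E² + E²) + E))/((E² + E²) + E)) = √(E - √(-5 + (2*E² + E))/(2*E² + E)) = √(E - √(-5 + (E + 2*E²))/(E + 2*E²)) = √(E - √(-5 + E + 2*E²)/(E + 2*E²)))
k(-53) - a(-39) = √((-√(-5 - 53*(1 + 2*(-53))) + (-53)²*(1 + 2*(-53)))/((-53)*(1 + 2*(-53)))) - 1*58 = √(-(-√(-5 - 53*(1 - 106)) + 2809*(1 - 106))/(53*(1 - 106))) - 58 = √(-1/53*(-√(-5 - 53*(-105)) + 2809*(-105))/(-105)) - 58 = √(-1/53*(-1/105)*(-√(-5 + 5565) - 294945)) - 58 = √(-1/53*(-1/105)*(-√5560 - 294945)) - 58 = √(-1/53*(-1/105)*(-2*√1390 - 294945)) - 58 = √(-1/53*(-1/105)*(-294945 - 2*√1390)) - 58 = √(-53 - 2*√1390/5565) - 58 = -58 + √(-53 - 2*√1390/5565)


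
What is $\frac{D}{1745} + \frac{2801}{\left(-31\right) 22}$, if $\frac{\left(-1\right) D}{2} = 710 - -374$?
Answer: $- \frac{6366321}{1190090} \approx -5.3494$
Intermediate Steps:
$D = -2168$ ($D = - 2 \left(710 - -374\right) = - 2 \left(710 + 374\right) = \left(-2\right) 1084 = -2168$)
$\frac{D}{1745} + \frac{2801}{\left(-31\right) 22} = - \frac{2168}{1745} + \frac{2801}{\left(-31\right) 22} = \left(-2168\right) \frac{1}{1745} + \frac{2801}{-682} = - \frac{2168}{1745} + 2801 \left(- \frac{1}{682}\right) = - \frac{2168}{1745} - \frac{2801}{682} = - \frac{6366321}{1190090}$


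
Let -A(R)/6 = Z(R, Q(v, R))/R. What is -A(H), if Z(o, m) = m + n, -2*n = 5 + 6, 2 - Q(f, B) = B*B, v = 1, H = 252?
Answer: -18145/12 ≈ -1512.1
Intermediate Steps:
Q(f, B) = 2 - B² (Q(f, B) = 2 - B*B = 2 - B²)
n = -11/2 (n = -(5 + 6)/2 = -½*11 = -11/2 ≈ -5.5000)
Z(o, m) = -11/2 + m (Z(o, m) = m - 11/2 = -11/2 + m)
A(R) = -6*(-7/2 - R²)/R (A(R) = -6*(-11/2 + (2 - R²))/R = -6*(-7/2 - R²)/R)
-A(H) = -(6*252 + 21/252) = -(1512 + 21*(1/252)) = -(1512 + 1/12) = -1*18145/12 = -18145/12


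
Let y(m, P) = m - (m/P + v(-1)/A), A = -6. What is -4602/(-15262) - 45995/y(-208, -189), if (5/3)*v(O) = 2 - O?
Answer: 51098082891/231649571 ≈ 220.58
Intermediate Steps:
v(O) = 6/5 - 3*O/5 (v(O) = 3*(2 - O)/5 = 6/5 - 3*O/5)
y(m, P) = 3/10 + m - m/P (y(m, P) = m - (m/P + (6/5 - ⅗*(-1))/(-6)) = m - (m/P + (6/5 + ⅗)*(-⅙)) = m - (m/P + (9/5)*(-⅙)) = m - (m/P - 3/10) = m - (-3/10 + m/P) = m + (3/10 - m/P) = 3/10 + m - m/P)
-4602/(-15262) - 45995/y(-208, -189) = -4602/(-15262) - 45995/(3/10 - 208 - 1*(-208)/(-189)) = -4602*(-1/15262) - 45995/(3/10 - 208 - 1*(-208)*(-1/189)) = 177/587 - 45995/(3/10 - 208 - 208/189) = 177/587 - 45995/(-394633/1890) = 177/587 - 45995*(-1890/394633) = 177/587 + 86930550/394633 = 51098082891/231649571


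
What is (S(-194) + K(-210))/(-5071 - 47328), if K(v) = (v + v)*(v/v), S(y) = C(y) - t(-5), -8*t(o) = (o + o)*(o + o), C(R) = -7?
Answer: 829/104798 ≈ 0.0079105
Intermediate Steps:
t(o) = -o²/2 (t(o) = -(o + o)*(o + o)/8 = -2*o*2*o/8 = -o²/2)
S(y) = 11/2 (S(y) = -7 - (-1)*(-5)²/2 = -7 - (-1)*25/2 = -7 - 1*(-25/2) = -7 + 25/2 = 11/2)
K(v) = 2*v (K(v) = (2*v)*1 = 2*v)
(S(-194) + K(-210))/(-5071 - 47328) = (11/2 + 2*(-210))/(-5071 - 47328) = (11/2 - 420)/(-52399) = -829/2*(-1/52399) = 829/104798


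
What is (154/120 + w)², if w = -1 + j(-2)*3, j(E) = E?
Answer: 117649/3600 ≈ 32.680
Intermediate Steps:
w = -7 (w = -1 - 2*3 = -1 - 6 = -7)
(154/120 + w)² = (154/120 - 7)² = (154*(1/120) - 7)² = (77/60 - 7)² = (-343/60)² = 117649/3600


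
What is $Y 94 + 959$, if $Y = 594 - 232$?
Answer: $34987$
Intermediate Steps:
$Y = 362$ ($Y = 594 - 232 = 362$)
$Y 94 + 959 = 362 \cdot 94 + 959 = 34028 + 959 = 34987$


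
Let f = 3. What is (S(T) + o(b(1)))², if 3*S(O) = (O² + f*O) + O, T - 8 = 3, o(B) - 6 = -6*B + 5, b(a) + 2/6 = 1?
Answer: 3844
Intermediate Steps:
b(a) = ⅔ (b(a) = -⅓ + 1 = ⅔)
o(B) = 11 - 6*B (o(B) = 6 + (-6*B + 5) = 6 + (5 - 6*B) = 11 - 6*B)
T = 11 (T = 8 + 3 = 11)
S(O) = O²/3 + 4*O/3 (S(O) = ((O² + 3*O) + O)/3 = (O² + 4*O)/3 = O²/3 + 4*O/3)
(S(T) + o(b(1)))² = ((⅓)*11*(4 + 11) + (11 - 6*⅔))² = ((⅓)*11*15 + (11 - 4))² = (55 + 7)² = 62² = 3844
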